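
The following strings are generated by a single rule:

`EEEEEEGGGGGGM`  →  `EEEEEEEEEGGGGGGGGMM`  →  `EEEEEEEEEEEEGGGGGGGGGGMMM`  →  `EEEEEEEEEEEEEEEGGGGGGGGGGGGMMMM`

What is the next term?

EEEEEEEEEEEEEEEEEEGGGGGGGGGGGGGGMMMMM

Each string has the form E^{3n} G^{2n+2} M^{n-1}, where the shown terms are n = 2, 3, 4, 5.
For the next term, n = 6, so the run lengths are 18, 14, 5.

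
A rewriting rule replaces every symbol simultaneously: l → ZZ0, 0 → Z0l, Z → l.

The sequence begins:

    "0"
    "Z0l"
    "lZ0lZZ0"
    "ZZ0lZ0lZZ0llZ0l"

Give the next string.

φ(ZZ0lZ0lZZ0llZ0l) expands symbol-by-symbol to l l Z0l ZZ0 l Z0l ZZ0 l l Z0l ZZ0 ZZ0 l Z0l ZZ0; joining the 15 pieces gives the next term.

llZ0lZZ0lZ0lZZ0llZ0lZZ0ZZ0lZ0lZZ0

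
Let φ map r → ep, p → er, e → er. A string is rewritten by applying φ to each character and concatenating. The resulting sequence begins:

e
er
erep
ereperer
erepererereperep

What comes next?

ereperererepereperepererereperer

φ(erepererereperep) expands symbol-by-symbol to er ep er er er ep er ep er ep er er er ep er er; joining the 16 pieces gives the next term.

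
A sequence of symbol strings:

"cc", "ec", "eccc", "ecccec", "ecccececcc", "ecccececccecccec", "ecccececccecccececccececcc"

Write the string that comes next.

ecccececccecccececccececccecccececccecccec

Each term (from the third on) is the previous term followed by the one before it: term 3 = ec·cc = eccc.
The next term joins ecccececccecccececccececcc and ecccececccecccec.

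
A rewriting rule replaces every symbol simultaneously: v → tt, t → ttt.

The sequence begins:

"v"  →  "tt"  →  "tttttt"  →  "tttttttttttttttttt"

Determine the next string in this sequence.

tttttttttttttttttttttttttttttttttttttttttttttttttttttt

φ(tttttttttttttttttt) expands symbol-by-symbol to ttt ttt ttt ttt ttt ttt ttt ttt ttt ttt ttt ttt ttt ttt ttt ttt ttt ttt; joining the 18 pieces gives the next term.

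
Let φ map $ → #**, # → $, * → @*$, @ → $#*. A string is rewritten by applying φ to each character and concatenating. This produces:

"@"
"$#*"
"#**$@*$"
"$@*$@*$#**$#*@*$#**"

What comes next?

#**$#*@*$#**$#*@*$#**$@*$@*$#**$@*$$#*@*$#**$@*$@*$

φ($@*$@*$#**$#*@*$#**) expands symbol-by-symbol to #** $#* @*$ #** $#* @*$ #** $ @*$ @*$ #** $ @*$ $#* @*$ #** $ @*$ @*$; joining the 19 pieces gives the next term.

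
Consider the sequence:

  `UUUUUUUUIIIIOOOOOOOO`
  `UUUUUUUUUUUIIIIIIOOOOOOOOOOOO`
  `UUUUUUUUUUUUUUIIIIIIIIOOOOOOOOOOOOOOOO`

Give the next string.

UUUUUUUUUUUUUUUUUIIIIIIIIIIOOOOOOOOOOOOOOOOOOOO

The n-th term is 3n+2 U's then 2n I's then 4n O's, where the shown terms are n = 2, 3, 4.
Setting n = 5 gives 17, 10, 20 characters in each block.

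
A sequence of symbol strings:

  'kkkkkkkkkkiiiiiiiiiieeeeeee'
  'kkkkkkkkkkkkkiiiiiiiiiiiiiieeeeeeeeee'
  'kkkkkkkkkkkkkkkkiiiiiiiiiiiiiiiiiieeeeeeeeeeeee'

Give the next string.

kkkkkkkkkkkkkkkkkkkiiiiiiiiiiiiiiiiiiiiiieeeeeeeeeeeeeeee

Each string has the form k^{3n+1} i^{4n-2} e^{3n-2}, where the shown terms are n = 3, 4, 5.
For the next term, n = 6, so the run lengths are 19, 22, 16.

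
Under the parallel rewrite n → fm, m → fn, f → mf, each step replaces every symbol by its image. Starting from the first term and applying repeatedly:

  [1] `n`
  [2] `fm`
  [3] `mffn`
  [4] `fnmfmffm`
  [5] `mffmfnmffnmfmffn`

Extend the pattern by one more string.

Rewriting the 16 symbols of mffmfnmffnmfmffn one by one yields fn mf mf fn mf fm fn mf mf fm fn mf fn mf mf fm; concatenated:

fnmfmffnmffmfnmfmffmfnmffnmfmffm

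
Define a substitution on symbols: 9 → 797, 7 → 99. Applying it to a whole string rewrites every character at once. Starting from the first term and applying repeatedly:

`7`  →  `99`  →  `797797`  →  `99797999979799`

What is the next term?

Rewriting the 14 symbols of 99797999979799 one by one yields 797 797 99 797 99 797 797 797 797 99 797 99 797 797; concatenated:

79779799797997977977977979979799797797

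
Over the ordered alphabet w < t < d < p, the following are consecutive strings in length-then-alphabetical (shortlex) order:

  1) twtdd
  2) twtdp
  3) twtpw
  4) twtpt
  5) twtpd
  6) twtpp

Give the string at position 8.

Stepping forward 2 times from twtpp: twtpp → twdww, then the target.

twdwt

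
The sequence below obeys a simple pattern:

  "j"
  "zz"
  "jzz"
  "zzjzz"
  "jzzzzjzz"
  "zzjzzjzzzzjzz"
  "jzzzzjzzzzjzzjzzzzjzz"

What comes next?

zzjzzjzzzzjzzjzzzzjzzzzjzzjzzzzjzz

This is a Fibonacci-style word recurrence s(k) = s(k−2)·s(k−1): e.g. j·zz = jzz.
Continuing: zzjzzjzzzzjzz · jzzzzjzzzzjzzjzzzzjzz gives term 8.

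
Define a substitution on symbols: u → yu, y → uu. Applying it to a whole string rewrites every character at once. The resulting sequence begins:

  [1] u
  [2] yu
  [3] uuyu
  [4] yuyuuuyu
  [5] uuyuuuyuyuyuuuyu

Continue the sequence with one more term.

yuyuuuyuyuyuuuyuuuyuuuyuyuyuuuyu

Replace each of the 16 characters of uuyuuuyuyuyuuuyu in place — yu yu uu yu yu yu uu yu uu yu uu yu yu yu uu yu — and concatenate.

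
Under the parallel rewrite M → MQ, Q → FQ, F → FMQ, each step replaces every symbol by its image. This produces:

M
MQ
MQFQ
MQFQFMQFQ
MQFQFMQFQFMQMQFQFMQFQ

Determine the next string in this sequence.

MQFQFMQFQFMQMQFQFMQFQFMQMQFQMQFQFMQFQFMQMQFQFMQFQ

Replace each of the 21 characters of MQFQFMQFQFMQMQFQFMQFQ in place — MQ FQ FMQ FQ FMQ MQ FQ FMQ FQ FMQ MQ FQ MQ FQ FMQ FQ FMQ MQ FQ FMQ FQ — and concatenate.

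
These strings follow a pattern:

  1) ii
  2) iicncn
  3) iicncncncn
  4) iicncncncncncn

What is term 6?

Each term is the previous one with cncn appended.
From iicncncncncncn, 2 further steps: iicncncncncncn → iicncncncncncncncn → (answer).

iicncncncncncncncncncn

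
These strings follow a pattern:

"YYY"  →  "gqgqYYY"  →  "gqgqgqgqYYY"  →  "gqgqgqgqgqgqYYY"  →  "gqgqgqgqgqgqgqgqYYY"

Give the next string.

The strings grow by a fixed prefix gqgq each time.
Applying this once more to gqgqgqgqgqgqgqgqYYY:

gqgqgqgqgqgqgqgqgqgqYYY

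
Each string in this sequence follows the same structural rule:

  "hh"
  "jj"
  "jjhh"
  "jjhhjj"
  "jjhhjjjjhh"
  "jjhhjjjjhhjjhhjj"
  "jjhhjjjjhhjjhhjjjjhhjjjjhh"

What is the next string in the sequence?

Each term (from the third on) is the previous term followed by the one before it: term 3 = jj·hh = jjhh.
The next term joins jjhhjjjjhhjjhhjjjjhhjjjjhh and jjhhjjjjhhjjhhjj.

jjhhjjjjhhjjhhjjjjhhjjjjhhjjhhjjjjhhjjhhjj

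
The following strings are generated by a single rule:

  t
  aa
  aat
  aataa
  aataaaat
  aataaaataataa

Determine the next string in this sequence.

This is a Fibonacci-style word recurrence s(k) = s(k−1)·s(k−2): e.g. aa·t = aat.
Continuing: aataaaataataa · aataaaat gives term 7.

aataaaataataaaataaaat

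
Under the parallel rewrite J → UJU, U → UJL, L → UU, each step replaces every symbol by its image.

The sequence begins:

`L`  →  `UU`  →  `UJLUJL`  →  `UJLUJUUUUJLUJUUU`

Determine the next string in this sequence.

Applying the rule to each of the 16 symbols of UJLUJUUUUJLUJUUU gives the pieces UJL UJU UU UJL UJU UJL UJL UJL UJL UJU UU UJL UJU UJL UJL UJL, which concatenate to the answer.

UJLUJUUUUJLUJUUJLUJLUJLUJLUJUUUUJLUJUUJLUJLUJL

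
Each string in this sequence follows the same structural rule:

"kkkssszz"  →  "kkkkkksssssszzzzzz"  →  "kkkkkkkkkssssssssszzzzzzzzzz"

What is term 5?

kkkkkkkkkkkkkkkssssssssssssssszzzzzzzzzzzzzzzzzz

Each string has the form k^{3n} s^{3n} z^{4n-2} (n = 1, 2, …).
Setting n = 5 gives 15, 15, 18 characters in each block.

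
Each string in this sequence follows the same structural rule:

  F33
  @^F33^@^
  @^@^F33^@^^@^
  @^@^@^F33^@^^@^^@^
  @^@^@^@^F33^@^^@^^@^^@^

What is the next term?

@^@^@^@^@^F33^@^^@^^@^^@^^@^

Every step adds @^ to the front and ^@^ to the end of the previous string.
So the next term is @^·@^@^@^@^F33^@^^@^^@^^@^·^@^.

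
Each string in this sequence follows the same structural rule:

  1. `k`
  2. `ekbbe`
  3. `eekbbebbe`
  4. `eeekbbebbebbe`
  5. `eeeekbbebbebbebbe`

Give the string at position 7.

eeeeeekbbebbebbebbebbebbe

Each term wraps the previous one in e on the left and bbe on the right.
From eeeekbbebbebbebbe, 2 further steps: eeeekbbebbebbebbe → eeeeekbbebbebbebbebbe → (answer).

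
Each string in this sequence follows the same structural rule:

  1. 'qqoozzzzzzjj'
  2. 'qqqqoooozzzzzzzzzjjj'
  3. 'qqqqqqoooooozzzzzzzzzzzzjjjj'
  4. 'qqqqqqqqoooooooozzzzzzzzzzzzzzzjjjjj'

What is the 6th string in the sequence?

qqqqqqqqqqqqoooooooooooozzzzzzzzzzzzzzzzzzzzzjjjjjjj

Each string has the form q^{2n} o^{2n} z^{3n+3} j^{n+1} (n = 1, 2, …).
For term 6, n = 6, so the run lengths are 12, 12, 21, 7.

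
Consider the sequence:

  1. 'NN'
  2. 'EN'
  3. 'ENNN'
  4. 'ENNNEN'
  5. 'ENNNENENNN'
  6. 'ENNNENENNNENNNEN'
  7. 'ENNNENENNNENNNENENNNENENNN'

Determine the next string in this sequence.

ENNNENENNNENNNENENNNENENNNENNNENENNNENNNEN

From term 3 onward, concatenate the last term with the second-to-last: EN·NN = ENNN, ENNN·EN = ENNNEN, …
So term 8 is ENNNENENNNENNNENENNNENENNN·ENNNENENNNENNNEN.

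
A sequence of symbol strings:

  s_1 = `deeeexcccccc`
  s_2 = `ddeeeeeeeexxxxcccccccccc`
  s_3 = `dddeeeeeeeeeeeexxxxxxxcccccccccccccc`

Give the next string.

Each string has the form d^{n} e^{4n} x^{3n-2} c^{4n+2} (n = 1, 2, …).
At n = 4 the blocks have lengths 4, 16, 10, 18.

ddddeeeeeeeeeeeeeeeexxxxxxxxxxcccccccccccccccccc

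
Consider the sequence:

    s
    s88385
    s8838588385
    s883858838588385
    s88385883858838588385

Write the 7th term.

Every step adds 88385 to the end: s(k+1) = s(k)·88385.
From s88385883858838588385, 2 further steps: s88385883858838588385 → s8838588385883858838588385 → (answer).

s883858838588385883858838588385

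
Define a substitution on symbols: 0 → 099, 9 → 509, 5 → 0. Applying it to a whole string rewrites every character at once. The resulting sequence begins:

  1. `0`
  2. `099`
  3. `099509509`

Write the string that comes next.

Rewriting each symbol of 099509509: 0→099, 9→509, 9→509, 5→0, 0→099, 9→509, 5→0, 0→099, 9→509, which concatenates to 099 509 509 0 099 509 0 099 509.

09950950900995090099509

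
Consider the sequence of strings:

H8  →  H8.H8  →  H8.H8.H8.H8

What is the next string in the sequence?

Each string is two copies of the previous one joined by '.'.
Doubling H8.H8.H8.H8 with '.' between the halves:

H8.H8.H8.H8.H8.H8.H8.H8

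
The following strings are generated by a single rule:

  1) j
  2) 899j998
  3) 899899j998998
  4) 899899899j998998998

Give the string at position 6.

899899899899899j998998998998998

Every step adds 899 to the front and 998 to the end of the previous string.
From 899899899j998998998, 2 further steps: 899899899j998998998 → 899899899899j998998998998 → (answer).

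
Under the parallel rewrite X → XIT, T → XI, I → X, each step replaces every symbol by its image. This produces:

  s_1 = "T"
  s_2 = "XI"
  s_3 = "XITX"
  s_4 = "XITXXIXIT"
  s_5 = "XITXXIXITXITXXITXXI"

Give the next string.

XITXXIXITXITXXITXXIXITXXIXITXITXXIXITXITX

Applying the rule to each of the 19 symbols of XITXXIXITXITXXITXXI gives the pieces XIT X XI XIT XIT X XIT X XI XIT X XI XIT XIT X XI XIT XIT X, which concatenate to the answer.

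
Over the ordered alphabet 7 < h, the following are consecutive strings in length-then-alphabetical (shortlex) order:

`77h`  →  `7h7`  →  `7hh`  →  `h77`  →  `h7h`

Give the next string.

hh7

Treat h7h as a base-2 numeral over the given alphabet and add one, carrying through any trailing h's.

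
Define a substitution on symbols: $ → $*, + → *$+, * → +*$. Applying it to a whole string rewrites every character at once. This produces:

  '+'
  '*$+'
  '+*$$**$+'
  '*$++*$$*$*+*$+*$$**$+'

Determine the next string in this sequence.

Replace each of the 21 characters of *$++*$$*$*+*$+*$$**$+ in place — +*$ $* *$+ *$+ +*$ $* $* +*$ $* +*$ *$+ +*$ $* *$+ +*$ $* $* +*$ +*$ $* *$+ — and concatenate.

+*$$**$+*$++*$$*$*+*$$*+*$*$++*$$**$++*$$*$*+*$+*$$**$+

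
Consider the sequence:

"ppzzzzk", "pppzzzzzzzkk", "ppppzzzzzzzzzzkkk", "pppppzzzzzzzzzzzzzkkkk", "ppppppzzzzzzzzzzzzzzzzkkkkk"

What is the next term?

Reading off run lengths: p runs 2, 3, 4, 5, 6; z runs 4, 7, 10, 13, 16; k runs 1, 2, 3, 4, 5 — each is linear in n (n = 1, 2, …).
Setting n = 6 gives 7, 19, 6 characters in each block.

pppppppzzzzzzzzzzzzzzzzzzzkkkkkk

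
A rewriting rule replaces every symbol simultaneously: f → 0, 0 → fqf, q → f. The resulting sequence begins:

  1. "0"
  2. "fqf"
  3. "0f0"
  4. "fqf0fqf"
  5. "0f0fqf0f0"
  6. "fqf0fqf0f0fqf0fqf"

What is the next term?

0f0fqf0f0fqf0fqf0f0fqf0f0

φ(fqf0fqf0f0fqf0fqf) expands symbol-by-symbol to 0 f 0 fqf 0 f 0 fqf 0 fqf 0 f 0 fqf 0 f 0; joining the 17 pieces gives the next term.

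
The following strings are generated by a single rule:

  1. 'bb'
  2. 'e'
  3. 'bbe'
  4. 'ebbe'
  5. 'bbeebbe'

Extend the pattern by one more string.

ebbebbeebbe

From term 3 onward, concatenate the second-to-last term with the last: bb·e = bbe, e·bbe = ebbe, …
The next term joins ebbe and bbeebbe.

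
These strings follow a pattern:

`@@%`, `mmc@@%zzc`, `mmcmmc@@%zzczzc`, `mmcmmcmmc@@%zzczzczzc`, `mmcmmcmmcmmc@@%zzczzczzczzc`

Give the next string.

mmcmmcmmcmmcmmc@@%zzczzczzczzczzc

Each term wraps the previous one in mmc on the left and zzc on the right.
One more step from mmcmmcmmcmmc@@%zzczzczzczzc gives the answer.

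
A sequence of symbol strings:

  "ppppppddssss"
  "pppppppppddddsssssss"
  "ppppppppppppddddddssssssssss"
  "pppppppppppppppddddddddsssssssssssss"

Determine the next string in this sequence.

ppppppppppppppppppddddddddddssssssssssssssss

Each string has the form p^{3n} d^{2n-2} s^{3n-2}, where the shown terms are n = 2, 3, 4, 5.
Setting n = 6 gives 18, 10, 16 characters in each block.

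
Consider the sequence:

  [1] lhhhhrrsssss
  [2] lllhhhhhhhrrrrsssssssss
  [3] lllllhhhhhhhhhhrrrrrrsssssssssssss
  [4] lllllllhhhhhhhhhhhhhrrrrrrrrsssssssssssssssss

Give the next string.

Each string has the form l^{2n-1} h^{3n+1} r^{2n} s^{4n+1} (n = 1, 2, …).
At n = 5 the blocks have lengths 9, 16, 10, 21.

lllllllllhhhhhhhhhhhhhhhhrrrrrrrrrrsssssssssssssssssssss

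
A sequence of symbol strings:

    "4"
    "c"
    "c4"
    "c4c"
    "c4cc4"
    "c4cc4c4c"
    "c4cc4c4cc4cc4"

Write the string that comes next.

This is a Fibonacci-style word recurrence s(k) = s(k−1)·s(k−2): e.g. c·4 = c4.
Continuing: c4cc4c4cc4cc4 · c4cc4c4c gives term 8.

c4cc4c4cc4cc4c4cc4c4c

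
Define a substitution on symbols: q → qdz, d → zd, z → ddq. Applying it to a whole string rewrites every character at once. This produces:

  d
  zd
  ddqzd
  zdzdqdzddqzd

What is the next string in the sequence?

ddqzdddqzdqdzzdddqzdzdqdzddqzd

Expanding zdzdqdzddqzd: z→ddq, d→zd, z→ddq, d→zd, q→qdz, d→zd, z→ddq, d→zd, d→zd, q→qdz, z→ddq, d→zd. Concatenated: ddq zd ddq zd qdz zd ddq zd zd qdz ddq zd.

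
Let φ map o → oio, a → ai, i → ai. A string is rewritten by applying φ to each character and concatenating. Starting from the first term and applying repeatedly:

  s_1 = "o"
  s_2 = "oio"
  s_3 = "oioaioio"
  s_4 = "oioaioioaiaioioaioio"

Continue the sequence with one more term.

oioaioioaiaioioaioioaiaiaiaioioaioioaiaioioaioio

Applying the rule to each of the 20 symbols of oioaioioaiaioioaioio gives the pieces oio ai oio ai ai oio ai oio ai ai ai ai oio ai oio ai ai oio ai oio, which concatenate to the answer.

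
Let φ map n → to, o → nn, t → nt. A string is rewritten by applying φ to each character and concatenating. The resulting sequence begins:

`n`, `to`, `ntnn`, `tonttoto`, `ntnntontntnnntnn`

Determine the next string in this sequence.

φ(ntnntontntnnntnn) expands symbol-by-symbol to to nt to to nt nn to nt to nt to to to nt to to; joining the 16 pieces gives the next term.

tonttotontnntonttonttototonttoto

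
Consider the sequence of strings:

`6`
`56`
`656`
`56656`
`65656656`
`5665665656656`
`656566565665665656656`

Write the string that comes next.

5665665656656656566565665665656656

From term 3 onward, concatenate the second-to-last term with the last: 6·56 = 656, 56·656 = 56656, …
Continuing: 5665665656656 · 656566565665665656656 gives term 8.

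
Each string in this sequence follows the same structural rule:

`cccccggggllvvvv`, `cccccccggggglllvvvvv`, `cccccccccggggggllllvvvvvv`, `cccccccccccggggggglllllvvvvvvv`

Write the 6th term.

Each string has the form c^{2n+1} g^{n+2} l^{n} v^{n+2}, where the shown terms are n = 2, 3, 4, 5.
For term 6, n = 7, so the run lengths are 15, 9, 7, 9.

cccccccccccccccggggggggglllllllvvvvvvvvv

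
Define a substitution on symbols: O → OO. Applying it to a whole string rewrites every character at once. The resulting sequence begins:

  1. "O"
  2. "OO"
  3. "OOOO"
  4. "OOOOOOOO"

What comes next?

OOOOOOOOOOOOOOOO

Rewriting each symbol of OOOOOOOO: O→OO, O→OO, O→OO, O→OO, O→OO, O→OO, O→OO, O→OO, which concatenates to OO OO OO OO OO OO OO OO.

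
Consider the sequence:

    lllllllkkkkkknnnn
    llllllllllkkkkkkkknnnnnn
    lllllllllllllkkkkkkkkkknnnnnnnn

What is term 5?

Term n consists of 3n+1 l's, followed by 2n+2 k's, followed by 2n n's, where the shown terms are n = 2, 3, 4.
At n = 6 the blocks have lengths 19, 14, 12.

lllllllllllllllllllkkkkkkkkkkkkkknnnnnnnnnnnn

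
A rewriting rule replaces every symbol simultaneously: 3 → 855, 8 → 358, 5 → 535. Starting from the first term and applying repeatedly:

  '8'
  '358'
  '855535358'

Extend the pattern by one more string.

Apply φ to 855535358 symbol by symbol: 8→358, 5→535, 5→535, 5→535, 3→855, 5→535, 3→855, 5→535, 8→358; joined: 358 535 535 535 855 535 855 535 358.

358535535535855535855535358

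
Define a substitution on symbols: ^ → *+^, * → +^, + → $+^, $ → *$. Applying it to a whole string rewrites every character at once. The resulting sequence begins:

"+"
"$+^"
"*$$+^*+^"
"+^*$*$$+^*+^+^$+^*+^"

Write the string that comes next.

$+^*+^+^*$+^*$*$$+^*+^+^$+^*+^$+^*+^*$$+^*+^+^$+^*+^

Replace each of the 20 characters of +^*$*$$+^*+^+^$+^*+^ in place — $+^ *+^ +^ *$ +^ *$ *$ $+^ *+^ +^ $+^ *+^ $+^ *+^ *$ $+^ *+^ +^ $+^ *+^ — and concatenate.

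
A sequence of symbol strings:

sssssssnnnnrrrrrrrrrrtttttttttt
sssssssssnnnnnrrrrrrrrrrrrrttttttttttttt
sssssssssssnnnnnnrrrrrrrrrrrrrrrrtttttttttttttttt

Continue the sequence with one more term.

sssssssssssssnnnnnnnrrrrrrrrrrrrrrrrrrrttttttttttttttttttt

Reading off run lengths: s runs 7, 9, 11; n runs 4, 5, 6; r runs 10, 13, 16; t runs 10, 13, 16 — each is linear in n, where the shown terms are n = 3, 4, 5.
For the next term, n = 6, so the run lengths are 13, 7, 19, 19.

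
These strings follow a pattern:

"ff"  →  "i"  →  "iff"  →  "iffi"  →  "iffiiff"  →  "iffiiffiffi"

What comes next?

From term 3 onward, concatenate the last term with the second-to-last: i·ff = iff, iff·i = iffi, …
So term 7 is iffiiffiffi·iffiiff.

iffiiffiffiiffiiff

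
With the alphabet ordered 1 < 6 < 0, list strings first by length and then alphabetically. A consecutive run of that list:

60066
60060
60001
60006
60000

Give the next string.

01111

Find the rightmost character of 60000 below 0, bump it to the next letter, and reset everything to its right to 1.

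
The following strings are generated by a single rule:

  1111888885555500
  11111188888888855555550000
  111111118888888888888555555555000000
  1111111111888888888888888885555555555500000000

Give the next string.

11111111111188888888888888888888855555555555550000000000

Reading off run lengths: 1 runs 4, 6, 8, 10; 8 runs 5, 9, 13, 17; 5 runs 5, 7, 9, 11; 0 runs 2, 4, 6, 8 — each is linear in n (n = 1, 2, …).
For the next term, n = 5, so the run lengths are 12, 21, 13, 10.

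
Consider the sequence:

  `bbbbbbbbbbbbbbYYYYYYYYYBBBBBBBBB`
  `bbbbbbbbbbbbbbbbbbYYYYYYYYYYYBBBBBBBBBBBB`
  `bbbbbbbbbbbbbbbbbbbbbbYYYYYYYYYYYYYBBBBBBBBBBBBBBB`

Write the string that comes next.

The n-th term is 4n+2 b's then 2n+3 Y's then 3n B's, where the shown terms are n = 3, 4, 5.
For the next term, n = 6, so the run lengths are 26, 15, 18.

bbbbbbbbbbbbbbbbbbbbbbbbbbYYYYYYYYYYYYYYYBBBBBBBBBBBBBBBBBB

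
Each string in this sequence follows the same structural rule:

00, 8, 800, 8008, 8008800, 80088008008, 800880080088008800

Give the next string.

80088008008800880080088008008

This is a Fibonacci-style word recurrence s(k) = s(k−1)·s(k−2): e.g. 8·00 = 800.
So term 8 is 800880080088008800·80088008008.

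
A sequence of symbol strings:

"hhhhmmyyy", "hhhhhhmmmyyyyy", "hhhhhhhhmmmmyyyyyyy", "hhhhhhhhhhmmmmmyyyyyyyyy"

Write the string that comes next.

Term n consists of 2n h's, followed by n m's, followed by 2n-1 y's, where the shown terms are n = 2, 3, 4, 5.
Setting n = 6 gives 12, 6, 11 characters in each block.

hhhhhhhhhhhhmmmmmmyyyyyyyyyyy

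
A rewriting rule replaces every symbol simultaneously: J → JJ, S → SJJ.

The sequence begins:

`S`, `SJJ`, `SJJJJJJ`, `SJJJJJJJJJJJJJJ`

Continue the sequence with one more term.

SJJJJJJJJJJJJJJJJJJJJJJJJJJJJJJ

φ(SJJJJJJJJJJJJJJ) expands symbol-by-symbol to SJJ JJ JJ JJ JJ JJ JJ JJ JJ JJ JJ JJ JJ JJ JJ; joining the 15 pieces gives the next term.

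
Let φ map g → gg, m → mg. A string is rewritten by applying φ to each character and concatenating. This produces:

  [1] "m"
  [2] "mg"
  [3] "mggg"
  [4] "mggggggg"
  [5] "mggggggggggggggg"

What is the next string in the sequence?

φ(mggggggggggggggg) expands symbol-by-symbol to mg gg gg gg gg gg gg gg gg gg gg gg gg gg gg gg; joining the 16 pieces gives the next term.

mggggggggggggggggggggggggggggggg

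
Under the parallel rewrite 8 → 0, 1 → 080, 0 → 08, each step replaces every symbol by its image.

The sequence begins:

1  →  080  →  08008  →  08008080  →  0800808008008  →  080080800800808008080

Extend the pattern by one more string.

φ(080080800800808008080) expands symbol-by-symbol to 08 0 08 08 0 08 0 08 08 0 08 08 0 08 0 08 08 0 08 0 08; joining the 21 pieces gives the next term.

0800808008008080080800800808008008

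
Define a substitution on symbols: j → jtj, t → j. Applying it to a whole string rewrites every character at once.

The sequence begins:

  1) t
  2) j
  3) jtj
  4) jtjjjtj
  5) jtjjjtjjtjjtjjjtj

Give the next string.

Replace each of the 17 characters of jtjjjtjjtjjtjjjtj in place — jtj j jtj jtj jtj j jtj jtj j jtj jtj j jtj jtj jtj j jtj — and concatenate.

jtjjjtjjtjjtjjjtjjtjjjtjjtjjjtjjtjjtjjjtj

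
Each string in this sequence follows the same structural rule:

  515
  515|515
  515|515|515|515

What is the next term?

515|515|515|515|515|515|515|515

s(k+1) = s(k)·|·s(k) — each term doubles the last with '|' between the halves.
So the next term is two copies of 515|515|515|515 with '|' between the halves.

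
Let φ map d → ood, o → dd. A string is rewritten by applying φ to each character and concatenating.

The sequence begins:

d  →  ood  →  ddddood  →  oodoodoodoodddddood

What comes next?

ddddoodddddoodddddoodddddoodoodoodoodoodddddood

Applying the rule to each of the 19 symbols of oodoodoodoodddddood gives the pieces dd dd ood dd dd ood dd dd ood dd dd ood ood ood ood ood dd dd ood, which concatenate to the answer.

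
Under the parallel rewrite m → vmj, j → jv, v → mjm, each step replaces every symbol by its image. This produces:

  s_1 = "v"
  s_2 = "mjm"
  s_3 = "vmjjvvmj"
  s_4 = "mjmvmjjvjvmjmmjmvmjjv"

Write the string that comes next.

φ(mjmvmjjvjvmjmmjmvmjjv) expands symbol-by-symbol to vmj jv vmj mjm vmj jv jv mjm jv mjm vmj jv vmj vmj jv vmj mjm vmj jv jv mjm; joining the 21 pieces gives the next term.

vmjjvvmjmjmvmjjvjvmjmjvmjmvmjjvvmjvmjjvvmjmjmvmjjvjvmjm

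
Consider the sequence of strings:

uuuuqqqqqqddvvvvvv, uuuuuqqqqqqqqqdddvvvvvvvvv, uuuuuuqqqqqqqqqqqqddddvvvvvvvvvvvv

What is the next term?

Term n consists of n+2 u's, followed by 3n q's, followed by n d's, followed by 3n v's, where the shown terms are n = 2, 3, 4.
At n = 5 the blocks have lengths 7, 15, 5, 15.

uuuuuuuqqqqqqqqqqqqqqqdddddvvvvvvvvvvvvvvv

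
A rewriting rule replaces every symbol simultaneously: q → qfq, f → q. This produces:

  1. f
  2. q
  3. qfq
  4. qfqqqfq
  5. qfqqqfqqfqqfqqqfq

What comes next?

qfqqqfqqfqqfqqqfqqfqqqfqqfqqqfqqfqqfqqqfq

Replace each of the 17 characters of qfqqqfqqfqqfqqqfq in place — qfq q qfq qfq qfq q qfq qfq q qfq qfq q qfq qfq qfq q qfq — and concatenate.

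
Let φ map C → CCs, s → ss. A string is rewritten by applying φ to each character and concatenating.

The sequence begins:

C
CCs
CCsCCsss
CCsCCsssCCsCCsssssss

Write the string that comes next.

CCsCCsssCCsCCsssssssCCsCCsssCCsCCsssssssssssssss

Applying the rule to each of the 20 symbols of CCsCCsssCCsCCsssssss gives the pieces CCs CCs ss CCs CCs ss ss ss CCs CCs ss CCs CCs ss ss ss ss ss ss ss, which concatenate to the answer.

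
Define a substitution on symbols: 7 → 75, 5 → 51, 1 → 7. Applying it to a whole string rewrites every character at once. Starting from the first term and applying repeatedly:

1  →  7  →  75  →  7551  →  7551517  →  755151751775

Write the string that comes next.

Expanding 755151751775: 7→75, 5→51, 5→51, 1→7, 5→51, 1→7, 7→75, 5→51, 1→7, 7→75, 7→75, 5→51. Concatenated: 75 51 51 7 51 7 75 51 7 75 75 51.

755151751775517757551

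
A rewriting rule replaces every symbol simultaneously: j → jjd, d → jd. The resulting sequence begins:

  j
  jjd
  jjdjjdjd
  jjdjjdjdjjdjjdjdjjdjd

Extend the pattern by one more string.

Rewriting the 21 symbols of jjdjjdjdjjdjjdjdjjdjd one by one yields jjd jjd jd jjd jjd jd jjd jd jjd jjd jd jjd jjd jd jjd jd jjd jjd jd jjd jd; concatenated:

jjdjjdjdjjdjjdjdjjdjdjjdjjdjdjjdjjdjdjjdjdjjdjjdjdjjdjd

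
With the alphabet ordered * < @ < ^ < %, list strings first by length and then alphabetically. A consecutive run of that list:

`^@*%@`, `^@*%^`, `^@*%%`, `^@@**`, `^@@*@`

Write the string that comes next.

^@@*^

Find the rightmost character of ^@@*@ below %, bump it to the next letter, and reset everything to its right to *.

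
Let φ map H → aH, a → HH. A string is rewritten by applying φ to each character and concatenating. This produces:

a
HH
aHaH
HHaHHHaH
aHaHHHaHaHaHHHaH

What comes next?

HHaHHHaHaHaHHHaHHHaHHHaHaHaHHHaH

φ(aHaHHHaHaHaHHHaH) expands symbol-by-symbol to HH aH HH aH aH aH HH aH HH aH HH aH aH aH HH aH; joining the 16 pieces gives the next term.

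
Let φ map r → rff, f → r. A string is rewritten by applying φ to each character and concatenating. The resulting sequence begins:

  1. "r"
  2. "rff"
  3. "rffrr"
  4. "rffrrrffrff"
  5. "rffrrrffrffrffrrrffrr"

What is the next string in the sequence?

Rewriting the 21 symbols of rffrrrffrffrffrrrffrr one by one yields rff r r rff rff rff r r rff r r rff r r rff rff rff r r rff rff; concatenated:

rffrrrffrffrffrrrffrrrffrrrffrffrffrrrffrff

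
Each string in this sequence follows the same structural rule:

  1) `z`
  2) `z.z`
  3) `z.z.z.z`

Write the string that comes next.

Each string is two copies of the previous one joined by '.'.
Doubling z.z.z.z with '.' between the halves:

z.z.z.z.z.z.z.z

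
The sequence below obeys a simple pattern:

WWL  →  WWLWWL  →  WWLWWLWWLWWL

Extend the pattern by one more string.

Every step duplicates the string.
So the next term is two copies of WWLWWLWWLWWL.

WWLWWLWWLWWLWWLWWLWWLWWL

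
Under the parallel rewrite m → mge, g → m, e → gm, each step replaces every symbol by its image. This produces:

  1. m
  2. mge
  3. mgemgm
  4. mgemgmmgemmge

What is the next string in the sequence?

Applying the rule to each of the 13 symbols of mgemgmmgemmge gives the pieces mge m gm mge m mge mge m gm mge mge m gm, which concatenate to the answer.

mgemgmmgemmgemgemgmmgemgemgm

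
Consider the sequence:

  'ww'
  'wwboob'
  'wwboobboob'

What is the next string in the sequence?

Each term is the previous one with boob appended.
Applying this once more to wwboobboob:

wwboobboobboob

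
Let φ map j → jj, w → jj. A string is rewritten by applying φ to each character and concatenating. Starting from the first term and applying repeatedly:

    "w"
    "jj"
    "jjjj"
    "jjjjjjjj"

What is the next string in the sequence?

jjjjjjjjjjjjjjjj

Rewriting each symbol of jjjjjjjj: j→jj, j→jj, j→jj, j→jj, j→jj, j→jj, j→jj, j→jj, which concatenates to jj jj jj jj jj jj jj jj.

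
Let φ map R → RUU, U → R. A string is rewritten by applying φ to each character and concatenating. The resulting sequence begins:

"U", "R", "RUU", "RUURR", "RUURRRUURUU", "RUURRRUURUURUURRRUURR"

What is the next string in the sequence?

φ(RUURRRUURUURUURRRUURR) expands symbol-by-symbol to RUU R R RUU RUU RUU R R RUU R R RUU R R RUU RUU RUU R R RUU RUU; joining the 21 pieces gives the next term.

RUURRRUURUURUURRRUURRRUURRRUURUURUURRRUURUU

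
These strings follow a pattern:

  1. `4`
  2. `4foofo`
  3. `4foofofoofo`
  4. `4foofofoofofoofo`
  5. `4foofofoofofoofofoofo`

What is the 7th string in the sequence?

Every step adds foofo to the end: s(k+1) = s(k)·foofo.
From 4foofofoofofoofofoofo, 2 further steps: 4foofofoofofoofofoofo → 4foofofoofofoofofoofofoofo → (answer).

4foofofoofofoofofoofofoofofoofo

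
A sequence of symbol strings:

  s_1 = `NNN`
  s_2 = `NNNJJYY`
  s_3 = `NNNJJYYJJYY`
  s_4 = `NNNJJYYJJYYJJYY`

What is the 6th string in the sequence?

Each term is the previous one with JJYY appended.
From NNNJJYYJJYYJJYY, 2 further steps: NNNJJYYJJYYJJYY → NNNJJYYJJYYJJYYJJYY → (answer).

NNNJJYYJJYYJJYYJJYYJJYY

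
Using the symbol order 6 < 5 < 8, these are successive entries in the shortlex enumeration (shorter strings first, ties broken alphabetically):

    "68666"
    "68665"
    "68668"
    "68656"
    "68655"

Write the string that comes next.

68658

Find the rightmost character of 68655 below 8, bump it to the next letter, and reset everything to its right to 6.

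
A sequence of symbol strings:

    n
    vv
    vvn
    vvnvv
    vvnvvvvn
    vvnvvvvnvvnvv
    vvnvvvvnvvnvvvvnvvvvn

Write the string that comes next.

vvnvvvvnvvnvvvvnvvvvnvvnvvvvnvvnvv

Each term (from the third on) is the previous term followed by the one before it: term 3 = vv·n = vvn.
So term 8 is vvnvvvvnvvnvvvvnvvvvn·vvnvvvvnvvnvv.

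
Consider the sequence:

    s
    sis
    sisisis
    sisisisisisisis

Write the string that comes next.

sisisisisisisisisisisisisisisis

Each string is two copies of the previous one joined by 'i'.
So the next term is two copies of sisisisisisisis with 'i' between the halves.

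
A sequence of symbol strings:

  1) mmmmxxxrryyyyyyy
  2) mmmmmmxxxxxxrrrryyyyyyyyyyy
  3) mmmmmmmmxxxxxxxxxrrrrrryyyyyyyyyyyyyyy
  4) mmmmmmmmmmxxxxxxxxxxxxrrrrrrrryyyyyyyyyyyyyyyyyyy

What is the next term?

mmmmmmmmmmmmxxxxxxxxxxxxxxxrrrrrrrrrryyyyyyyyyyyyyyyyyyyyyyy

Term n consists of 2n+2 m's, followed by 3n x's, followed by 2n r's, followed by 4n+3 y's (n = 1, 2, …).
For the next term, n = 5, so the run lengths are 12, 15, 10, 23.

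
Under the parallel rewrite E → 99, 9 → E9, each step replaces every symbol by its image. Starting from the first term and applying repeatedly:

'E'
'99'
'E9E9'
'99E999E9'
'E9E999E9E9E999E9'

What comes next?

φ(E9E999E9E9E999E9) expands symbol-by-symbol to 99 E9 99 E9 E9 E9 99 E9 99 E9 99 E9 E9 E9 99 E9; joining the 16 pieces gives the next term.

99E999E9E9E999E999E999E9E9E999E9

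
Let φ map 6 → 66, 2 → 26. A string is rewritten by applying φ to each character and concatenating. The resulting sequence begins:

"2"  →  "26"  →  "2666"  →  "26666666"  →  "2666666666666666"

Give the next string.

26666666666666666666666666666666

Replace each of the 16 characters of 2666666666666666 in place — 26 66 66 66 66 66 66 66 66 66 66 66 66 66 66 66 — and concatenate.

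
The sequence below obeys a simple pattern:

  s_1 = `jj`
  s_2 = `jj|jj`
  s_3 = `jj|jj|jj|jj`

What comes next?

jj|jj|jj|jj|jj|jj|jj|jj

Every step duplicates the string with '|' between the halves.
One more doubling of jj|jj|jj|jj gives the answer.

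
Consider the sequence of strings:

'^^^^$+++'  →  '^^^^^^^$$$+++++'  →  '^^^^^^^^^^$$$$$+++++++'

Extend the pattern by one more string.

^^^^^^^^^^^^^$$$$$$$+++++++++

Term n consists of 3n+1 ^'s, followed by 2n-1 $'s, followed by 2n+1 +'s (n = 1, 2, …).
For the next term, n = 4, so the run lengths are 13, 7, 9.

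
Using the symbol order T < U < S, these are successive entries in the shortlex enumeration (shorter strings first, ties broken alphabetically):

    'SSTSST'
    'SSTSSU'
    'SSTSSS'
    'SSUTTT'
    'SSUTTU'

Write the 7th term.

SSUTUT

Stepping forward 2 times from SSUTTU: SSUTTU → SSUTTS, then the target.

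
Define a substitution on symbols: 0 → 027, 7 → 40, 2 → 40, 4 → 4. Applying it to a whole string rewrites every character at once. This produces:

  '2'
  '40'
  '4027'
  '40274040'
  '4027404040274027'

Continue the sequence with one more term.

Replace each of the 16 characters of 4027404040274027 in place — 4 027 40 40 4 027 4 027 4 027 40 40 4 027 40 40 — and concatenate.

40274040402740274027404040274040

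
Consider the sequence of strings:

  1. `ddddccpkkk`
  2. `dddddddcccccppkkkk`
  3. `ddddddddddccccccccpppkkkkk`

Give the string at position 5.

ddddddddddddddddccccccccccccccpppppkkkkkkk

Each string has the form d^{3n+1} c^{3n-1} p^{n} k^{n+2} (n = 1, 2, …).
Setting n = 5 gives 16, 14, 5, 7 characters in each block.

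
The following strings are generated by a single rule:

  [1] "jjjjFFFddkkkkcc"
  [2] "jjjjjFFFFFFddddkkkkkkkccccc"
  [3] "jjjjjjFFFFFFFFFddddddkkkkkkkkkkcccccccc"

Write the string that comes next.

jjjjjjjFFFFFFFFFFFFddddddddkkkkkkkkkkkkkccccccccccc

The n-th term is n+3 j's then 3n F's then 2n d's then 3n+1 k's then 3n-1 c's (n = 1, 2, …).
Setting n = 4 gives 7, 12, 8, 13, 11 characters in each block.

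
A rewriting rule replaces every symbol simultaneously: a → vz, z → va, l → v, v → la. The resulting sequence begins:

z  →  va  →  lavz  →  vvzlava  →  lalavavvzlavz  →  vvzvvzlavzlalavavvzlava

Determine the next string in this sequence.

Rewriting the 23 symbols of vvzvvzlavzlalavavvzlava one by one yields la la va la la va v vz la va v vz v vz la vz la la va v vz la vz; concatenated:

lalavalalavavvzlavavvzvvzlavzlalavavvzlavz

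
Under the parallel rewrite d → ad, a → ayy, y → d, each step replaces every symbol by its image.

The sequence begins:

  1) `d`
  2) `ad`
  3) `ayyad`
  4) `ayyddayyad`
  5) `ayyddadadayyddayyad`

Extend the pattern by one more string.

Replace each of the 19 characters of ayyddadadayyddayyad in place — ayy d d ad ad ayy ad ayy ad ayy d d ad ad ayy d d ayy ad — and concatenate.

ayyddadadayyadayyadayyddadadayyddayyad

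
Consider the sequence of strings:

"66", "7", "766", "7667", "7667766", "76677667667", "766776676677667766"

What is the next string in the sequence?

This is a Fibonacci-style word recurrence s(k) = s(k−1)·s(k−2): e.g. 7·66 = 766.
Continuing: 766776676677667766 · 76677667667 gives term 8.

76677667667766776676677667667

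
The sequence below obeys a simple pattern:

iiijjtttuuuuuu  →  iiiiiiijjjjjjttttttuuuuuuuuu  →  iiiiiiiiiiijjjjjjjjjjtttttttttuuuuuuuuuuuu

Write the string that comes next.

iiiiiiiiiiiiiiijjjjjjjjjjjjjjttttttttttttuuuuuuuuuuuuuuu

Reading off run lengths: i runs 3, 7, 11; j runs 2, 6, 10; t runs 3, 6, 9; u runs 6, 9, 12 — each is linear in n (n = 1, 2, …).
At n = 4 the blocks have lengths 15, 14, 12, 15.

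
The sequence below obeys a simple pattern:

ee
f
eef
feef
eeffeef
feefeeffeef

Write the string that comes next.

From term 3 onward, concatenate the second-to-last term with the last: ee·f = eef, f·eef = feef, …
Continuing: eeffeef · feefeeffeef gives term 7.

eeffeeffeefeeffeef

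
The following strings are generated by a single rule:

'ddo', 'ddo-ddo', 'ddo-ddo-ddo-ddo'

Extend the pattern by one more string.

ddo-ddo-ddo-ddo-ddo-ddo-ddo-ddo

s(k+1) = s(k)·-·s(k) — each term doubles the last with '-' between the halves.
One more doubling of ddo-ddo-ddo-ddo gives the answer.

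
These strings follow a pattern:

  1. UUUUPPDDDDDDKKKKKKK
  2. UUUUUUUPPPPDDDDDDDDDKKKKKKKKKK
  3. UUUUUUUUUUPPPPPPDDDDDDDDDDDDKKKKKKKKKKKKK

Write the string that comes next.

Term n consists of 3n-2 U's, followed by 2n-2 P's, followed by 3n D's, followed by 3n+1 K's, where the shown terms are n = 2, 3, 4.
Setting n = 5 gives 13, 8, 15, 16 characters in each block.

UUUUUUUUUUUUUPPPPPPPPDDDDDDDDDDDDDDDKKKKKKKKKKKKKKKK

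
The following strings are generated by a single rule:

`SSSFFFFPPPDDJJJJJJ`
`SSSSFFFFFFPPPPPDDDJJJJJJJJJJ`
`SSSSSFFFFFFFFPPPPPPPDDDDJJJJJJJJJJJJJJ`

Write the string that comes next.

SSSSSSFFFFFFFFFFPPPPPPPPPDDDDDJJJJJJJJJJJJJJJJJJ

Each string has the form S^{n+1} F^{2n} P^{2n-1} D^{n} J^{4n-2}, where the shown terms are n = 2, 3, 4.
For the next term, n = 5, so the run lengths are 6, 10, 9, 5, 18.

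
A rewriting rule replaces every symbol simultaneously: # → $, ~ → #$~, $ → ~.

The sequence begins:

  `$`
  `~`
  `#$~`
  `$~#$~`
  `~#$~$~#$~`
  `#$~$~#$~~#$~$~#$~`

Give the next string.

Replace each of the 17 characters of #$~$~#$~~#$~$~#$~ in place — $ ~ #$~ ~ #$~ $ ~ #$~ #$~ $ ~ #$~ ~ #$~ $ ~ #$~ — and concatenate.

$~#$~~#$~$~#$~#$~$~#$~~#$~$~#$~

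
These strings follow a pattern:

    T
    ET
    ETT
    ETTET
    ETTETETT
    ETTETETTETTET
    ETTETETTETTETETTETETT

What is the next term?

This is a Fibonacci-style word recurrence s(k) = s(k−1)·s(k−2): e.g. ET·T = ETT.
So term 8 is ETTETETTETTETETTETETT·ETTETETTETTET.

ETTETETTETTETETTETETTETTETETTETTET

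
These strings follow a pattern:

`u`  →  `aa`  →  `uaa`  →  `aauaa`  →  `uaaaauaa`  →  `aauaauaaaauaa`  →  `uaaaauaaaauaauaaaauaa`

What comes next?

From term 3 onward, concatenate the second-to-last term with the last: u·aa = uaa, aa·uaa = aauaa, …
Continuing: aauaauaaaauaa · uaaaauaaaauaauaaaauaa gives term 8.

aauaauaaaauaauaaaauaaaauaauaaaauaa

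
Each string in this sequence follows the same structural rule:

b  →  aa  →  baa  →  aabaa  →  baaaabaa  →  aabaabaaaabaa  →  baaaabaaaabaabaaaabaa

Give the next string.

aabaabaaaabaabaaaabaaaabaabaaaabaa

This is a Fibonacci-style word recurrence s(k) = s(k−2)·s(k−1): e.g. b·aa = baa.
The next term joins aabaabaaaabaa and baaaabaaaabaabaaaabaa.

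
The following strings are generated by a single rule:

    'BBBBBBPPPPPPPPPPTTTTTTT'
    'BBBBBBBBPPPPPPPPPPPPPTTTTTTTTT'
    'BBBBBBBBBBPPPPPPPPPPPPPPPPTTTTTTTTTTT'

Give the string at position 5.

BBBBBBBBBBBBBBPPPPPPPPPPPPPPPPPPPPPPTTTTTTTTTTTTTTT

Term n consists of 2n B's, followed by 3n+1 P's, followed by 2n+1 T's, where the shown terms are n = 3, 4, 5.
Setting n = 7 gives 14, 22, 15 characters in each block.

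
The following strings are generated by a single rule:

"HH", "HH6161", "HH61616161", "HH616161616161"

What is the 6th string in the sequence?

Every step adds 6161 to the end: s(k+1) = s(k)·6161.
From HH616161616161, 2 further steps: HH616161616161 → HH6161616161616161 → (answer).

HH61616161616161616161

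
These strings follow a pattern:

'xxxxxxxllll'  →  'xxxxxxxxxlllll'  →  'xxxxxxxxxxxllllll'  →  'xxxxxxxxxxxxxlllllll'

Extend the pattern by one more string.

xxxxxxxxxxxxxxxllllllll

Each string has the form x^{2n+1} l^{n+1}, where the shown terms are n = 3, 4, 5, 6.
For the next term, n = 7, so the run lengths are 15, 8.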